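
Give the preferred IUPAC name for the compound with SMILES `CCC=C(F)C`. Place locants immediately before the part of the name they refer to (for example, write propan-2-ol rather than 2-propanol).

The longest chain bearing the multiple bond is 5 carbons long (pentane).
There is one C=C double bond, indicated by the ending -ene.
Number the chain so that numbering from this end puts the double bond at C-2 rather than C-3.
With this numbering: the double bond between C-2 and C-3; a fluoro group at C-2.
Putting it together: 2-fluoropent-2-ene.

2-fluoropent-2-ene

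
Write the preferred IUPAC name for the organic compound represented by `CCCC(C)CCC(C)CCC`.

The longest continuous carbon chain has 10 atoms, so the parent hydride is decane.
The molecule is symmetric, so either numbering direction gives the same locants.
This places methyl groups at C-4 and C-7.
The name is 4,7-dimethyldecane.

4,7-dimethyldecane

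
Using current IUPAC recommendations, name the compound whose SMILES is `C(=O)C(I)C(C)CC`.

2-iodo-3-methylpentanal

The longest chain bearing the –CHO group is 5 carbons long (pentane).
An aldehyde (terminal –CHO) is the principal characteristic group, giving the suffix -al.
Choose the numbering such that the aldehyde carbon is C-1 by definition.
This places an iodo group at C-2; a methyl group at C-3.
Substituent prefixes are cited in alphabetical order (multiplying prefixes like di-/tri- are ignored for ordering).
The name is 2-iodo-3-methylpentanal.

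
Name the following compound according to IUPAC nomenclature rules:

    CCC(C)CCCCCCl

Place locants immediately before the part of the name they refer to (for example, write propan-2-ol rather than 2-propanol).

1-chloro-6-methyloctane

The longest continuous carbon chain has 8 atoms, so the parent hydride is octane.
The numbering direction is chosen so that the substituent locant set {1,6} is lower than {3,8} at the first point of difference.
That gives a chloro group at C-1; a methyl group at C-6.
Prefixes are listed alphabetically: chloro, methyl.
Assembling the pieces gives 1-chloro-6-methyloctane.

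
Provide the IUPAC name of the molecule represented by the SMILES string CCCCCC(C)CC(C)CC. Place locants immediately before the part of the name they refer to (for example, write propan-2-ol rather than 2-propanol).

3,5-dimethyldecane

The longest continuous carbon chain has 10 atoms, so the parent hydride is decane.
Number the chain so that the substituent locant set {3,5} is lower than {6,8} at the first point of difference.
This places methyl groups at C-3 and C-5.
Assembling the pieces gives 3,5-dimethyldecane.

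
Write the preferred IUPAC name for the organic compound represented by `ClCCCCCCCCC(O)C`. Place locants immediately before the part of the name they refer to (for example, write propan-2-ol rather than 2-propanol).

Counting along the main chain through the –OH group gives 10 carbons: the parent is decane.
An alcohol (–OH) is the principal characteristic group, giving the suffix -ol.
The numbering direction is chosen so that numbering from this end puts the hydroxyl group at C-2 rather than C-9.
With this numbering: the hydroxyl at C-2; a chloro group at C-10.
Assembling the pieces gives 10-chlorodecan-2-ol.

10-chlorodecan-2-ol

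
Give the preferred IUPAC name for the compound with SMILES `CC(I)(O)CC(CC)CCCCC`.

The longest carbon chain that includes the –OH group has 9 carbons, so the parent hydride is nonane.
The principal characteristic group is an alcohol (–OH), named with the suffix -ol.
Choose the numbering such that numbering from this end puts the hydroxyl group at C-2 rather than C-8.
That gives the hydroxyl at C-2; an ethyl group at C-4; an iodo group at C-2.
Prefixes are listed alphabetically: ethyl, iodo.
The name is 4-ethyl-2-iodononan-2-ol.

4-ethyl-2-iodononan-2-ol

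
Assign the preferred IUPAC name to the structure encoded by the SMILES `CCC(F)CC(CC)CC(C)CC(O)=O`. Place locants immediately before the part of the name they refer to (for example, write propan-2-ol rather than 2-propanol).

5-ethyl-7-fluoro-3-methylnonanoic acid

Counting along the main chain through the –COOH group gives 9 carbons: the parent is nonane.
The highest-priority functional group is a carboxylic acid (terminal –COOH), so the name ends in -oic acid.
Number the chain so that the carboxylic acid carbon is C-1 by definition.
With this numbering: an ethyl group at C-5; a fluoro group at C-7; a methyl group at C-3.
Prefixes are listed alphabetically: ethyl, fluoro, methyl.
Putting it together: 5-ethyl-7-fluoro-3-methylnonanoic acid.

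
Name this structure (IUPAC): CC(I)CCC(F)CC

5-fluoro-2-iodoheptane

The longest carbon chain is 7 atoms: the parent is heptane.
Number the chain so that the substituent locant set {2,5} is lower than {3,6} at the first point of difference.
This places a fluoro group at C-5; an iodo group at C-2.
The substituents are ordered alphabetically, ignoring any di-/tri- multipliers.
Putting it together: 5-fluoro-2-iodoheptane.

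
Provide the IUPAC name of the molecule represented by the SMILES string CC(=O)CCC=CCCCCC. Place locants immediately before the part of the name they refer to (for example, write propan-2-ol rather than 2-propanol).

The longest chain bearing the carbonyl and the multiple bond is 11 carbons long (undecane).
A ketone (C=O on an internal carbon) is the principal characteristic group, giving the suffix -one.
There is one C=C double bond, indicated by the ending -ene.
Choose the numbering such that numbering from this end puts the carbonyl group at C-2 rather than C-10.
This places the carbonyl at C-2; the double bond between C-5 and C-6.
The name is undec-5-en-2-one.

undec-5-en-2-one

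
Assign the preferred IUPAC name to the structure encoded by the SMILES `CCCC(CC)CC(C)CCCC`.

4-ethyl-6-methyldecane

The longest continuous carbon chain has 10 atoms, so the parent hydride is decane.
Choose the numbering such that the substituent locant set {4,6} is lower than {5,7} at the first point of difference.
That gives an ethyl group at C-4; a methyl group at C-6.
The substituents are ordered alphabetically, ignoring any di-/tri- multipliers.
The name is 4-ethyl-6-methyldecane.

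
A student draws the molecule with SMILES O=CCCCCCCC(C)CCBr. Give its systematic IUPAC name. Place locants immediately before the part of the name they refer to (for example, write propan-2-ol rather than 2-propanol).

10-bromo-8-methyldecanal

The longest carbon chain that includes the –CHO group has 10 carbons, so the parent hydride is decane.
The highest-priority functional group is an aldehyde (terminal –CHO), so the name ends in -al.
The numbering direction is chosen so that the aldehyde carbon is C-1 by definition.
This places a bromo group at C-10; a methyl group at C-8.
Prefixes are listed alphabetically: bromo, methyl.
Assembling the pieces gives 10-bromo-8-methyldecanal.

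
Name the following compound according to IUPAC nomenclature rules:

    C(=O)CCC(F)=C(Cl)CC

The longest carbon chain that includes the –CHO group and the multiple bond has 7 carbons, so the parent hydride is heptane.
An aldehyde (terminal –CHO) is the principal characteristic group, giving the suffix -al.
There is one C=C double bond, indicated by the ending -ene.
Number the chain so that the aldehyde carbon is C-1 by definition.
That gives the double bond between C-4 and C-5; a chloro group at C-5; a fluoro group at C-4.
Substituent prefixes are cited in alphabetical order (multiplying prefixes like di-/tri- are ignored for ordering).
Putting it together: 5-chloro-4-fluorohept-4-enal.

5-chloro-4-fluorohept-4-enal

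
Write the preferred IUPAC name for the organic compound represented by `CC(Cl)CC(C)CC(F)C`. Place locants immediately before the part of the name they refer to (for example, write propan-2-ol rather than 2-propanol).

The longest continuous carbon chain has 7 atoms, so the parent hydride is heptane.
The numbering direction is chosen so that the locant sets are identical either way, so the alphabetically earlier chloro substituent takes the lower locant (2 rather than 6).
This places a chloro group at C-2; a fluoro group at C-6; a methyl group at C-4.
The substituents are ordered alphabetically, ignoring any di-/tri- multipliers.
The name is 2-chloro-6-fluoro-4-methylheptane.

2-chloro-6-fluoro-4-methylheptane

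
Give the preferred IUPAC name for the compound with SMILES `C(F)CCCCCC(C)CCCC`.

1-fluoro-7-methylundecane

The longest continuous carbon chain has 11 atoms, so the parent hydride is undecane.
The numbering direction is chosen so that the substituent locant set {1,7} is lower than {5,11} at the first point of difference.
This places a fluoro group at C-1; a methyl group at C-7.
Prefixes are listed alphabetically: fluoro, methyl.
The name is 1-fluoro-7-methylundecane.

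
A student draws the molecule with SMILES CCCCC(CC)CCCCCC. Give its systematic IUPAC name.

The longest carbon chain is 11 atoms: the parent is undecane.
The numbering direction is chosen so that the substituent locant set {5} is lower than {7} at the first point of difference.
With this numbering: an ethyl group at C-5.
Putting it together: 5-ethylundecane.

5-ethylundecane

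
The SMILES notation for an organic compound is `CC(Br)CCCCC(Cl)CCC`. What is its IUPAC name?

2-bromo-7-chlorodecane

The parent chain contains 10 carbons (decane).
Number the chain so that the substituent locant set {2,7} is lower than {4,9} at the first point of difference.
With this numbering: a bromo group at C-2; a chloro group at C-7.
The substituents are ordered alphabetically, ignoring any di-/tri- multipliers.
Putting it together: 2-bromo-7-chlorodecane.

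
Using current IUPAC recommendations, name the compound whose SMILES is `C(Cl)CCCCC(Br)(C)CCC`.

The longest carbon chain is 9 atoms: the parent is nonane.
The numbering direction is chosen so that the substituent locant set {1,6,6} is lower than {4,4,9} at the first point of difference.
That gives a bromo group at C-6; a chloro group at C-1; a methyl group at C-6.
Prefixes are listed alphabetically: bromo, chloro, methyl.
The name is 6-bromo-1-chloro-6-methylnonane.

6-bromo-1-chloro-6-methylnonane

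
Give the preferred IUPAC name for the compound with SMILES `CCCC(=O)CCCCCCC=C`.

The longest chain bearing the carbonyl and the multiple bond is 12 carbons long (dodecane).
The highest-priority functional group is a ketone (C=O on an internal carbon), so the name ends in -one.
The chain contains a C=C double bond, so the unsaturation ending is -ene.
Choose the numbering such that numbering from this end puts the carbonyl group at C-4 rather than C-9.
With this numbering: the carbonyl at C-4; the double bond between C-11 and C-12.
Assembling the pieces gives dodec-11-en-4-one.

dodec-11-en-4-one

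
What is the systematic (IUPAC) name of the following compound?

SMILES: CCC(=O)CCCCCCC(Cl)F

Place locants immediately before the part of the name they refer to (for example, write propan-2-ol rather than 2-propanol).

10-chloro-10-fluorodecan-3-one

The longest chain bearing the carbonyl is 10 carbons long (decane).
The highest-priority functional group is a ketone (C=O on an internal carbon), so the name ends in -one.
The numbering direction is chosen so that numbering from this end puts the carbonyl group at C-3 rather than C-8.
This places the carbonyl at C-3; a chloro group at C-10; a fluoro group at C-10.
Prefixes are listed alphabetically: chloro, fluoro.
The name is 10-chloro-10-fluorodecan-3-one.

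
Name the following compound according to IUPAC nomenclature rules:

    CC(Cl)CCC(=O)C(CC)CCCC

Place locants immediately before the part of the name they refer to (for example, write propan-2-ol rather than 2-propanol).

2-chloro-6-ethyldecan-5-one

The longest carbon chain that includes the carbonyl has 10 carbons, so the parent hydride is decane.
The principal characteristic group is a ketone (C=O on an internal carbon), named with the suffix -one.
Number the chain so that numbering from this end puts the carbonyl group at C-5 rather than C-6.
With this numbering: the carbonyl at C-5; a chloro group at C-2; an ethyl group at C-6.
Prefixes are listed alphabetically: chloro, ethyl.
Putting it together: 2-chloro-6-ethyldecan-5-one.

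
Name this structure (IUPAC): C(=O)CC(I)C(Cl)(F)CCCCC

The longest chain bearing the –CHO group is 9 carbons long (nonane).
The principal characteristic group is an aldehyde (terminal –CHO), named with the suffix -al.
Choose the numbering such that the aldehyde carbon is C-1 by definition.
That gives a chloro group at C-4; a fluoro group at C-4; an iodo group at C-3.
Prefixes are listed alphabetically: chloro, fluoro, iodo.
Assembling the pieces gives 4-chloro-4-fluoro-3-iodononanal.

4-chloro-4-fluoro-3-iodononanal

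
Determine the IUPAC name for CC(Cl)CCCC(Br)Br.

The parent chain contains 6 carbons (hexane).
The numbering direction is chosen so that the substituent locant set {1,1,5} is lower than {2,6,6} at the first point of difference.
With this numbering: two bromo groups at C-1; a chloro group at C-5.
Prefixes are listed alphabetically: bromo, chloro.
The name is 1,1-dibromo-5-chlorohexane.

1,1-dibromo-5-chlorohexane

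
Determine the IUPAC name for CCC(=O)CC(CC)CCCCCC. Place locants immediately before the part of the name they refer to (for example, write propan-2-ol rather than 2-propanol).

Counting along the main chain through the carbonyl gives 11 carbons: the parent is undecane.
The highest-priority functional group is a ketone (C=O on an internal carbon), so the name ends in -one.
Number the chain so that numbering from this end puts the carbonyl group at C-3 rather than C-9.
With this numbering: the carbonyl at C-3; an ethyl group at C-5.
The name is 5-ethylundecan-3-one.

5-ethylundecan-3-one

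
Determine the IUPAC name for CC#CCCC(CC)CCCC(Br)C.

10-bromo-6-ethylundec-2-yne

Counting along the main chain through the multiple bond gives 11 carbons: the parent is undecane.
There is one C≡C triple bond, indicated by the ending -yne.
Choose the numbering such that numbering from this end puts the triple bond at C-2 rather than C-9.
With this numbering: the triple bond between C-2 and C-3; a bromo group at C-10; an ethyl group at C-6.
The substituents are ordered alphabetically, ignoring any di-/tri- multipliers.
Assembling the pieces gives 10-bromo-6-ethylundec-2-yne.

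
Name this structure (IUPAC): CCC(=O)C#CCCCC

non-4-yn-3-one

The longest carbon chain that includes the carbonyl and the multiple bond has 9 carbons, so the parent hydride is nonane.
A ketone (C=O on an internal carbon) is the principal characteristic group, giving the suffix -one.
A C≡C triple bond in the chain gives the infix -yne-.
The numbering direction is chosen so that numbering from this end puts the carbonyl group at C-3 rather than C-7.
This places the carbonyl at C-3; the triple bond between C-4 and C-5.
The name is non-4-yn-3-one.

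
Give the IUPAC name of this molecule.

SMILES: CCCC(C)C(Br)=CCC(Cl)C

5-bromo-2-chloro-6-methylnon-4-ene

The longest carbon chain that includes the multiple bond has 9 carbons, so the parent hydride is nonane.
A C=C double bond in the chain gives the infix -ene-.
The numbering direction is chosen so that numbering from this end puts the double bond at C-4 rather than C-5.
This places the double bond between C-4 and C-5; a bromo group at C-5; a chloro group at C-2; a methyl group at C-6.
The substituents are ordered alphabetically, ignoring any di-/tri- multipliers.
Putting it together: 5-bromo-2-chloro-6-methylnon-4-ene.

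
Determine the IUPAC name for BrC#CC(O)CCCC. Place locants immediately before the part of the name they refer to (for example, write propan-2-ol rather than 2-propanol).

1-bromohept-1-yn-3-ol

The longest chain bearing the –OH group and the multiple bond is 7 carbons long (heptane).
An alcohol (–OH) is the principal characteristic group, giving the suffix -ol.
A C≡C triple bond in the chain gives the infix -yne-.
Number the chain so that numbering from this end puts the hydroxyl group at C-3 rather than C-5.
With this numbering: the hydroxyl at C-3; the triple bond between C-1 and C-2; a bromo group at C-1.
Assembling the pieces gives 1-bromohept-1-yn-3-ol.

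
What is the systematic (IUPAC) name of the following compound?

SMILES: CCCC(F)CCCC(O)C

The longest carbon chain that includes the –OH group has 9 carbons, so the parent hydride is nonane.
The principal characteristic group is an alcohol (–OH), named with the suffix -ol.
The numbering direction is chosen so that numbering from this end puts the hydroxyl group at C-2 rather than C-8.
This places the hydroxyl at C-2; a fluoro group at C-6.
The name is 6-fluorononan-2-ol.

6-fluorononan-2-ol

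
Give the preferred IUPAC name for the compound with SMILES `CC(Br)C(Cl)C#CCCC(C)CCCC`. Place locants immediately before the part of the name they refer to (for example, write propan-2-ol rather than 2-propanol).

2-bromo-3-chloro-8-methyldodec-4-yne

The longest carbon chain that includes the multiple bond has 12 carbons, so the parent hydride is dodecane.
The chain contains a C≡C triple bond, so the unsaturation ending is -yne.
Number the chain so that numbering from this end puts the triple bond at C-4 rather than C-8.
With this numbering: the triple bond between C-4 and C-5; a bromo group at C-2; a chloro group at C-3; a methyl group at C-8.
Substituent prefixes are cited in alphabetical order (multiplying prefixes like di-/tri- are ignored for ordering).
The name is 2-bromo-3-chloro-8-methyldodec-4-yne.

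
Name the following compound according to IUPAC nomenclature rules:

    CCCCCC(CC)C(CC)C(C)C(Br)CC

3-bromo-5,6-diethyl-4-methylundecane

The longest carbon chain is 11 atoms: the parent is undecane.
The numbering direction is chosen so that the substituent locant set {3,4,5,6} is lower than {6,7,8,9} at the first point of difference.
With this numbering: a bromo group at C-3; ethyl groups at C-5 and C-6; a methyl group at C-4.
Prefixes are listed alphabetically: bromo, ethyl, methyl.
The name is 3-bromo-5,6-diethyl-4-methylundecane.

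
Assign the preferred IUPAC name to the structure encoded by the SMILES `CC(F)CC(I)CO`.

The longest chain bearing the –OH group is 5 carbons long (pentane).
The highest-priority functional group is an alcohol (–OH), so the name ends in -ol.
The numbering direction is chosen so that numbering from this end puts the hydroxyl group at C-1 rather than C-5.
With this numbering: the hydroxyl at C-1; a fluoro group at C-4; an iodo group at C-2.
The substituents are ordered alphabetically, ignoring any di-/tri- multipliers.
Putting it together: 4-fluoro-2-iodopentan-1-ol.

4-fluoro-2-iodopentan-1-ol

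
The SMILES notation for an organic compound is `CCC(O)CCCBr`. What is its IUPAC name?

The longest carbon chain that includes the –OH group has 6 carbons, so the parent hydride is hexane.
The highest-priority functional group is an alcohol (–OH), so the name ends in -ol.
Choose the numbering such that numbering from this end puts the hydroxyl group at C-3 rather than C-4.
With this numbering: the hydroxyl at C-3; a bromo group at C-6.
Assembling the pieces gives 6-bromohexan-3-ol.

6-bromohexan-3-ol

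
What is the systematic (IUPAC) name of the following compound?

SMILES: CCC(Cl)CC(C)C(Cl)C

2,5-dichloro-3-methylheptane

The longest continuous carbon chain has 7 atoms, so the parent hydride is heptane.
Number the chain so that the substituent locant set {2,3,5} is lower than {3,5,6} at the first point of difference.
That gives chloro groups at C-2 and C-5; a methyl group at C-3.
The substituents are ordered alphabetically, ignoring any di-/tri- multipliers.
Putting it together: 2,5-dichloro-3-methylheptane.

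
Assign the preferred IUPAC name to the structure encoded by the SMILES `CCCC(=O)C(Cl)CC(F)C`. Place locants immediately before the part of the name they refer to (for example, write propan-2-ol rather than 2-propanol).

Counting along the main chain through the carbonyl gives 8 carbons: the parent is octane.
The principal characteristic group is a ketone (C=O on an internal carbon), named with the suffix -one.
The numbering direction is chosen so that numbering from this end puts the carbonyl group at C-4 rather than C-5.
This places the carbonyl at C-4; a chloro group at C-5; a fluoro group at C-7.
Substituent prefixes are cited in alphabetical order (multiplying prefixes like di-/tri- are ignored for ordering).
Putting it together: 5-chloro-7-fluorooctan-4-one.

5-chloro-7-fluorooctan-4-one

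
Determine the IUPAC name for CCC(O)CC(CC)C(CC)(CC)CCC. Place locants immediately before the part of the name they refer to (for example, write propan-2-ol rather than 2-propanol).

5,6,6-triethylnonan-3-ol

The longest chain bearing the –OH group is 9 carbons long (nonane).
The highest-priority functional group is an alcohol (–OH), so the name ends in -ol.
The numbering direction is chosen so that numbering from this end puts the hydroxyl group at C-3 rather than C-7.
This places the hydroxyl at C-3; ethyl groups at C-5 and C-6 (×2).
Putting it together: 5,6,6-triethylnonan-3-ol.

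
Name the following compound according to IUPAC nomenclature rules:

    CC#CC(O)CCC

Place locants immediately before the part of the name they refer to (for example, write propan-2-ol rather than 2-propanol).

Counting along the main chain through the –OH group and the multiple bond gives 7 carbons: the parent is heptane.
The highest-priority functional group is an alcohol (–OH), so the name ends in -ol.
The chain contains a C≡C triple bond, so the unsaturation ending is -yne.
The numbering direction is chosen so that numbering from this end puts the triple bond at C-2 rather than C-5.
With this numbering: the hydroxyl at C-4; the triple bond between C-2 and C-3.
Putting it together: hept-2-yn-4-ol.

hept-2-yn-4-ol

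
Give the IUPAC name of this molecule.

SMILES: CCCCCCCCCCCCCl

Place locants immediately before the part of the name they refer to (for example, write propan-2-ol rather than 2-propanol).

The longest carbon chain is 12 atoms: the parent is dodecane.
Choose the numbering such that the substituent locant set {1} is lower than {12} at the first point of difference.
This places a chloro group at C-1.
Assembling the pieces gives 1-chlorododecane.

1-chlorododecane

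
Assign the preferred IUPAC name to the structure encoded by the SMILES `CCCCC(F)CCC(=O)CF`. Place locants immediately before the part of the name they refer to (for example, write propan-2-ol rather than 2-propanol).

The longest chain bearing the carbonyl is 9 carbons long (nonane).
The highest-priority functional group is a ketone (C=O on an internal carbon), so the name ends in -one.
Number the chain so that numbering from this end puts the carbonyl group at C-2 rather than C-8.
With this numbering: the carbonyl at C-2; fluoro groups at C-1 and C-5.
The name is 1,5-difluorononan-2-one.

1,5-difluorononan-2-one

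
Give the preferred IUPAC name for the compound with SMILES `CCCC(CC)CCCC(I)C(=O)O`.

Counting along the main chain through the –COOH group gives 9 carbons: the parent is nonane.
The highest-priority functional group is a carboxylic acid (terminal –COOH), so the name ends in -oic acid.
Number the chain so that the carboxylic acid carbon is C-1 by definition.
That gives an ethyl group at C-6; an iodo group at C-2.
Prefixes are listed alphabetically: ethyl, iodo.
Putting it together: 6-ethyl-2-iodononanoic acid.

6-ethyl-2-iodononanoic acid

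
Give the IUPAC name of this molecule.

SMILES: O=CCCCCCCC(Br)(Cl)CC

The longest carbon chain that includes the –CHO group has 10 carbons, so the parent hydride is decane.
The principal characteristic group is an aldehyde (terminal –CHO), named with the suffix -al.
The numbering direction is chosen so that the aldehyde carbon is C-1 by definition.
This places a bromo group at C-8; a chloro group at C-8.
Prefixes are listed alphabetically: bromo, chloro.
Assembling the pieces gives 8-bromo-8-chlorodecanal.

8-bromo-8-chlorodecanal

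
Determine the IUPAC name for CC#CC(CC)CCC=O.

The longest chain bearing the –CHO group and the multiple bond is 7 carbons long (heptane).
The principal characteristic group is an aldehyde (terminal –CHO), named with the suffix -al.
A C≡C triple bond in the chain gives the infix -yne-.
The numbering direction is chosen so that the aldehyde carbon is C-1 by definition.
With this numbering: the triple bond between C-5 and C-6; an ethyl group at C-4.
Assembling the pieces gives 4-ethylhept-5-ynal.

4-ethylhept-5-ynal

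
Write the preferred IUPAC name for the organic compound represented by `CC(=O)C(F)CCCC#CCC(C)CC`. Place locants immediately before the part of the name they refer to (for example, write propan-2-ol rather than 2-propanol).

3-fluoro-10-methyldodec-7-yn-2-one

The longest chain bearing the carbonyl and the multiple bond is 12 carbons long (dodecane).
The principal characteristic group is a ketone (C=O on an internal carbon), named with the suffix -one.
A C≡C triple bond in the chain gives the infix -yne-.
Number the chain so that numbering from this end puts the carbonyl group at C-2 rather than C-11.
This places the carbonyl at C-2; the triple bond between C-7 and C-8; a fluoro group at C-3; a methyl group at C-10.
Prefixes are listed alphabetically: fluoro, methyl.
Putting it together: 3-fluoro-10-methyldodec-7-yn-2-one.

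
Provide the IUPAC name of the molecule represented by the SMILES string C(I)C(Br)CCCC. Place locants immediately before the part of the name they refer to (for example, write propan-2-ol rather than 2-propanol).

2-bromo-1-iodohexane

The longest carbon chain is 6 atoms: the parent is hexane.
The numbering direction is chosen so that the substituent locant set {1,2} is lower than {5,6} at the first point of difference.
That gives a bromo group at C-2; an iodo group at C-1.
Substituent prefixes are cited in alphabetical order (multiplying prefixes like di-/tri- are ignored for ordering).
Putting it together: 2-bromo-1-iodohexane.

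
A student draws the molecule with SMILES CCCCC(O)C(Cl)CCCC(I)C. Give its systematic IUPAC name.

6-chloro-10-iodoundecan-5-ol

The longest carbon chain that includes the –OH group has 11 carbons, so the parent hydride is undecane.
An alcohol (–OH) is the principal characteristic group, giving the suffix -ol.
Choose the numbering such that numbering from this end puts the hydroxyl group at C-5 rather than C-7.
With this numbering: the hydroxyl at C-5; a chloro group at C-6; an iodo group at C-10.
Substituent prefixes are cited in alphabetical order (multiplying prefixes like di-/tri- are ignored for ordering).
Assembling the pieces gives 6-chloro-10-iodoundecan-5-ol.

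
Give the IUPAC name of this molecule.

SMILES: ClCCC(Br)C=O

2-bromo-4-chlorobutanal

The longest carbon chain that includes the –CHO group has 4 carbons, so the parent hydride is butane.
An aldehyde (terminal –CHO) is the principal characteristic group, giving the suffix -al.
The numbering direction is chosen so that the aldehyde carbon is C-1 by definition.
This places a bromo group at C-2; a chloro group at C-4.
The substituents are ordered alphabetically, ignoring any di-/tri- multipliers.
Assembling the pieces gives 2-bromo-4-chlorobutanal.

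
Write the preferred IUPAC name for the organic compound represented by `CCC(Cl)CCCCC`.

The longest carbon chain is 8 atoms: the parent is octane.
The numbering direction is chosen so that the substituent locant set {3} is lower than {6} at the first point of difference.
That gives a chloro group at C-3.
Putting it together: 3-chlorooctane.

3-chlorooctane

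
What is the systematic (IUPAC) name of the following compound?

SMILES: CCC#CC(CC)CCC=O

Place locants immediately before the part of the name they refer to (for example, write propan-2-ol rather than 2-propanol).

4-ethyloct-5-ynal

Counting along the main chain through the –CHO group and the multiple bond gives 8 carbons: the parent is octane.
The highest-priority functional group is an aldehyde (terminal –CHO), so the name ends in -al.
There is one C≡C triple bond, indicated by the ending -yne.
Number the chain so that the aldehyde carbon is C-1 by definition.
That gives the triple bond between C-5 and C-6; an ethyl group at C-4.
Putting it together: 4-ethyloct-5-ynal.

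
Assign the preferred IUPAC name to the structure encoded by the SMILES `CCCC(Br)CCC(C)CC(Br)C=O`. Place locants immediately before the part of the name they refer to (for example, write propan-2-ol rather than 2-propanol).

2,7-dibromo-4-methyldecanal

The longest carbon chain that includes the –CHO group has 10 carbons, so the parent hydride is decane.
The principal characteristic group is an aldehyde (terminal –CHO), named with the suffix -al.
Choose the numbering such that the aldehyde carbon is C-1 by definition.
With this numbering: bromo groups at C-2 and C-7; a methyl group at C-4.
Substituent prefixes are cited in alphabetical order (multiplying prefixes like di-/tri- are ignored for ordering).
Assembling the pieces gives 2,7-dibromo-4-methyldecanal.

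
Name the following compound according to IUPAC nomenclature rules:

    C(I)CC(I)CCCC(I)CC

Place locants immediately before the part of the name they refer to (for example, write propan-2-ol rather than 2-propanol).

1,3,7-triiodononane

The parent chain contains 9 carbons (nonane).
Number the chain so that the substituent locant set {1,3,7} is lower than {3,7,9} at the first point of difference.
With this numbering: iodo groups at C-1 and C-3 and C-7.
Putting it together: 1,3,7-triiodononane.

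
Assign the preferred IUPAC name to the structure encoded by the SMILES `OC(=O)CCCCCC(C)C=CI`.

9-iodo-7-methylnon-8-enoic acid

The longest carbon chain that includes the –COOH group and the multiple bond has 9 carbons, so the parent hydride is nonane.
The highest-priority functional group is a carboxylic acid (terminal –COOH), so the name ends in -oic acid.
The chain contains a C=C double bond, so the unsaturation ending is -ene.
The numbering direction is chosen so that the carboxylic acid carbon is C-1 by definition.
With this numbering: the double bond between C-8 and C-9; an iodo group at C-9; a methyl group at C-7.
Prefixes are listed alphabetically: iodo, methyl.
Assembling the pieces gives 9-iodo-7-methylnon-8-enoic acid.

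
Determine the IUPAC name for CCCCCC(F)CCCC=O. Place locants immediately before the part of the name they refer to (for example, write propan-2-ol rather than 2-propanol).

The longest carbon chain that includes the –CHO group has 10 carbons, so the parent hydride is decane.
The principal characteristic group is an aldehyde (terminal –CHO), named with the suffix -al.
Choose the numbering such that the aldehyde carbon is C-1 by definition.
With this numbering: a fluoro group at C-5.
Putting it together: 5-fluorodecanal.

5-fluorodecanal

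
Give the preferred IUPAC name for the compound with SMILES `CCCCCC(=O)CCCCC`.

undecan-6-one

Counting along the main chain through the carbonyl gives 11 carbons: the parent is undecane.
The highest-priority functional group is a ketone (C=O on an internal carbon), so the name ends in -one.
The molecule is symmetric, so either numbering direction gives the same locants.
This places the carbonyl at C-6.
The name is undecan-6-one.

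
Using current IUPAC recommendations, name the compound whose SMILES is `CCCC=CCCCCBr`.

Counting along the main chain through the multiple bond gives 9 carbons: the parent is nonane.
A C=C double bond in the chain gives the infix -ene-.
Choose the numbering such that numbering from this end puts the double bond at C-4 rather than C-5.
With this numbering: the double bond between C-4 and C-5; a bromo group at C-9.
The name is 9-bromonon-4-ene.

9-bromonon-4-ene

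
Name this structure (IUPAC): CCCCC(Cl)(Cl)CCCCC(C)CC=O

The longest chain bearing the –CHO group is 12 carbons long (dodecane).
The principal characteristic group is an aldehyde (terminal –CHO), named with the suffix -al.
Number the chain so that the aldehyde carbon is C-1 by definition.
This places two chloro groups at C-8; a methyl group at C-3.
Prefixes are listed alphabetically: chloro, methyl.
Assembling the pieces gives 8,8-dichloro-3-methyldodecanal.

8,8-dichloro-3-methyldodecanal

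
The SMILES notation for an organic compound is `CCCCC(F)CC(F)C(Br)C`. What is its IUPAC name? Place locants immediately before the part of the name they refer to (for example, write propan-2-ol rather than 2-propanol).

2-bromo-3,5-difluorononane

The longest continuous carbon chain has 9 atoms, so the parent hydride is nonane.
Number the chain so that the substituent locant set {2,3,5} is lower than {5,7,8} at the first point of difference.
That gives a bromo group at C-2; fluoro groups at C-3 and C-5.
Substituent prefixes are cited in alphabetical order (multiplying prefixes like di-/tri- are ignored for ordering).
Assembling the pieces gives 2-bromo-3,5-difluorononane.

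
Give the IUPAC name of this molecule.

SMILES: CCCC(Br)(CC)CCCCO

5-bromo-5-ethyloctan-1-ol

Counting along the main chain through the –OH group gives 8 carbons: the parent is octane.
The highest-priority functional group is an alcohol (–OH), so the name ends in -ol.
Number the chain so that numbering from this end puts the hydroxyl group at C-1 rather than C-8.
This places the hydroxyl at C-1; a bromo group at C-5; an ethyl group at C-5.
Prefixes are listed alphabetically: bromo, ethyl.
The name is 5-bromo-5-ethyloctan-1-ol.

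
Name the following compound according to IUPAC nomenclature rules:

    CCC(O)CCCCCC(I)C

9-iododecan-3-ol

The longest chain bearing the –OH group is 10 carbons long (decane).
The principal characteristic group is an alcohol (–OH), named with the suffix -ol.
The numbering direction is chosen so that numbering from this end puts the hydroxyl group at C-3 rather than C-8.
This places the hydroxyl at C-3; an iodo group at C-9.
Assembling the pieces gives 9-iododecan-3-ol.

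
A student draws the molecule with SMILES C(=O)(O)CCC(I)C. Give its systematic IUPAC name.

4-iodopentanoic acid

The longest carbon chain that includes the –COOH group has 5 carbons, so the parent hydride is pentane.
The highest-priority functional group is a carboxylic acid (terminal –COOH), so the name ends in -oic acid.
Choose the numbering such that the carboxylic acid carbon is C-1 by definition.
That gives an iodo group at C-4.
Putting it together: 4-iodopentanoic acid.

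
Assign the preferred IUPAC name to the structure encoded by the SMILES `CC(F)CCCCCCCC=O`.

The longest carbon chain that includes the –CHO group has 10 carbons, so the parent hydride is decane.
An aldehyde (terminal –CHO) is the principal characteristic group, giving the suffix -al.
Choose the numbering such that the aldehyde carbon is C-1 by definition.
This places a fluoro group at C-9.
Assembling the pieces gives 9-fluorodecanal.

9-fluorodecanal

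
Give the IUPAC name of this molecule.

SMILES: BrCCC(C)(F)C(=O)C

The longest chain bearing the carbonyl is 5 carbons long (pentane).
The highest-priority functional group is a ketone (C=O on an internal carbon), so the name ends in -one.
The numbering direction is chosen so that numbering from this end puts the carbonyl group at C-2 rather than C-4.
With this numbering: the carbonyl at C-2; a bromo group at C-5; a fluoro group at C-3; a methyl group at C-3.
The substituents are ordered alphabetically, ignoring any di-/tri- multipliers.
Putting it together: 5-bromo-3-fluoro-3-methylpentan-2-one.

5-bromo-3-fluoro-3-methylpentan-2-one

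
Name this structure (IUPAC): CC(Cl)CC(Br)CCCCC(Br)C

The longest carbon chain is 10 atoms: the parent is decane.
The numbering direction is chosen so that the substituent locant set {2,4,9} is lower than {2,7,9} at the first point of difference.
With this numbering: bromo groups at C-4 and C-9; a chloro group at C-2.
Substituent prefixes are cited in alphabetical order (multiplying prefixes like di-/tri- are ignored for ordering).
Putting it together: 4,9-dibromo-2-chlorodecane.

4,9-dibromo-2-chlorodecane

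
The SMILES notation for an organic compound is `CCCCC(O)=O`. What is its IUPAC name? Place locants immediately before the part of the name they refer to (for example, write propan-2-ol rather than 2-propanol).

pentanoic acid

The longest carbon chain that includes the –COOH group has 5 carbons, so the parent hydride is pentane.
A carboxylic acid (terminal –COOH) is the principal characteristic group, giving the suffix -oic acid.
The numbering direction is chosen so that the carboxylic acid carbon is C-1 by definition.
The name is pentanoic acid.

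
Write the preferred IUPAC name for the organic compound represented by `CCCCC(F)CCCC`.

5-fluorononane

The longest carbon chain is 9 atoms: the parent is nonane.
The molecule is symmetric, so either numbering direction gives the same locants.
That gives a fluoro group at C-5.
The name is 5-fluorononane.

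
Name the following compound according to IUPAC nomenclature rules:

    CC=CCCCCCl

Counting along the main chain through the multiple bond gives 7 carbons: the parent is heptane.
A C=C double bond in the chain gives the infix -ene-.
Number the chain so that numbering from this end puts the double bond at C-2 rather than C-5.
With this numbering: the double bond between C-2 and C-3; a chloro group at C-7.
The name is 7-chlorohept-2-ene.

7-chlorohept-2-ene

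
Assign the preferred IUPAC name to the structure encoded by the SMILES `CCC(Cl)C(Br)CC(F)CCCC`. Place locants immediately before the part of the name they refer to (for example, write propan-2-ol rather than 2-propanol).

The parent chain contains 10 carbons (decane).
Number the chain so that the substituent locant set {3,4,6} is lower than {5,7,8} at the first point of difference.
That gives a bromo group at C-4; a chloro group at C-3; a fluoro group at C-6.
Substituent prefixes are cited in alphabetical order (multiplying prefixes like di-/tri- are ignored for ordering).
Assembling the pieces gives 4-bromo-3-chloro-6-fluorodecane.

4-bromo-3-chloro-6-fluorodecane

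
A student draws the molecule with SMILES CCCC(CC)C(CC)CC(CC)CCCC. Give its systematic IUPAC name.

4,5,7-triethylundecane

The longest continuous carbon chain has 11 atoms, so the parent hydride is undecane.
Number the chain so that the substituent locant set {4,5,7} is lower than {5,7,8} at the first point of difference.
That gives ethyl groups at C-4 and C-5 and C-7.
Putting it together: 4,5,7-triethylundecane.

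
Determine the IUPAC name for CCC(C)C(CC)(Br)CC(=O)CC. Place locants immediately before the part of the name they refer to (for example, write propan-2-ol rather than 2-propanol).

5-bromo-5-ethyl-6-methyloctan-3-one

Counting along the main chain through the carbonyl gives 8 carbons: the parent is octane.
The highest-priority functional group is a ketone (C=O on an internal carbon), so the name ends in -one.
Choose the numbering such that numbering from this end puts the carbonyl group at C-3 rather than C-6.
That gives the carbonyl at C-3; a bromo group at C-5; an ethyl group at C-5; a methyl group at C-6.
Substituent prefixes are cited in alphabetical order (multiplying prefixes like di-/tri- are ignored for ordering).
The name is 5-bromo-5-ethyl-6-methyloctan-3-one.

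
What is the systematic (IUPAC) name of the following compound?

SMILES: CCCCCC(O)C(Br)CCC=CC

7-bromododec-10-en-6-ol

Counting along the main chain through the –OH group and the multiple bond gives 12 carbons: the parent is dodecane.
An alcohol (–OH) is the principal characteristic group, giving the suffix -ol.
The chain contains a C=C double bond, so the unsaturation ending is -ene.
Number the chain so that numbering from this end puts the hydroxyl group at C-6 rather than C-7.
That gives the hydroxyl at C-6; the double bond between C-10 and C-11; a bromo group at C-7.
Putting it together: 7-bromododec-10-en-6-ol.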